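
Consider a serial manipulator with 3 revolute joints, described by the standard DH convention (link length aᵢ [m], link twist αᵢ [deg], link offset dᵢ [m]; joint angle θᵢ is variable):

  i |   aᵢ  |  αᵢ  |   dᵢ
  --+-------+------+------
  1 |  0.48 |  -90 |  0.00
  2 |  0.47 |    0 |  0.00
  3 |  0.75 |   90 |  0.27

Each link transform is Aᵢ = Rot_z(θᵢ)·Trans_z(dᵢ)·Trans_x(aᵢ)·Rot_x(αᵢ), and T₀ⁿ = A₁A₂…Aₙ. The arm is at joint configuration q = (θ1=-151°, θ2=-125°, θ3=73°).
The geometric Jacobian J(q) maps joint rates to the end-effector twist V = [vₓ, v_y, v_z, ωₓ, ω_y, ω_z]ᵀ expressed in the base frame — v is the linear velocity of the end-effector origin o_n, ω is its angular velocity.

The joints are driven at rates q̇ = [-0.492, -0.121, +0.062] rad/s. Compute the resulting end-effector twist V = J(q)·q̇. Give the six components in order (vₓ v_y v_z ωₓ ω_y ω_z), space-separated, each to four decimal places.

o_n = [-0.4570, -0.5620, 0.9760]
J₁: ẑ×o_n = [0.5620, -0.4570, 0.0000], ω = ẑ
J2: z=[0.4848, -0.8746, 0.0000] o=[-0.4198, -0.2327, 0.0000] → [-0.8536, -0.4732, -0.1922, 0.4848, -0.8746, 0.0000]
J3: z=[0.4848, -0.8746, 0.0000] o=[-0.1840, -0.1020, 0.3850] → [-0.5169, -0.2865, -0.4617, 0.4848, -0.8746, 0.0000]
V = J·q̇ = [-0.2053, 0.2643, -0.0054, -0.0286, 0.0516, -0.4920]

-0.2053 0.2643 -0.0054 -0.0286 0.0516 -0.4920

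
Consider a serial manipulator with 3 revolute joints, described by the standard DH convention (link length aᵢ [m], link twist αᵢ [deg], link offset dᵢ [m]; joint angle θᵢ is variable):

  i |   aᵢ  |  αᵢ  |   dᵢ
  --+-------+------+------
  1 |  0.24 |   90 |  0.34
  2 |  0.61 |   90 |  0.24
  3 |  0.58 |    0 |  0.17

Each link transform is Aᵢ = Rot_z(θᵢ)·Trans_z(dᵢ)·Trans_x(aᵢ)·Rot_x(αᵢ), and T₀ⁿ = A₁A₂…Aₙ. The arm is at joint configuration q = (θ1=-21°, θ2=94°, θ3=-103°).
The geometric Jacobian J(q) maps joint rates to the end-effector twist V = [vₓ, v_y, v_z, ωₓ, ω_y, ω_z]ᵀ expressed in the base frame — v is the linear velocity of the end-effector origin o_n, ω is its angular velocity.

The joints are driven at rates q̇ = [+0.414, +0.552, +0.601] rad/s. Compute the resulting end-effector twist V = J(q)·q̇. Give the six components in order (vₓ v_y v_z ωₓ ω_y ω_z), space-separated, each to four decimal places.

o_n = [0.4677, 0.1687, 0.8302]
J₁: ẑ×o_n = [-0.1687, 0.4677, 0.0000], ω = ẑ
J2: z=[-0.3584, -0.9336, 0.0000] o=[0.2241, -0.0860, 0.3400] → [-0.4577, 0.1757, 0.1361, -0.3584, -0.9336, 0.0000]
J3: z=[0.9313, -0.3575, 0.0698] o=[0.0983, -0.2948, 0.9485] → [0.0100, 0.1359, 0.5638, 0.9313, -0.3575, 0.0698]
V = J·q̇ = [-0.3165, 0.3723, 0.4140, 0.3619, -0.7302, 0.4559]

-0.3165 0.3723 0.4140 0.3619 -0.7302 0.4559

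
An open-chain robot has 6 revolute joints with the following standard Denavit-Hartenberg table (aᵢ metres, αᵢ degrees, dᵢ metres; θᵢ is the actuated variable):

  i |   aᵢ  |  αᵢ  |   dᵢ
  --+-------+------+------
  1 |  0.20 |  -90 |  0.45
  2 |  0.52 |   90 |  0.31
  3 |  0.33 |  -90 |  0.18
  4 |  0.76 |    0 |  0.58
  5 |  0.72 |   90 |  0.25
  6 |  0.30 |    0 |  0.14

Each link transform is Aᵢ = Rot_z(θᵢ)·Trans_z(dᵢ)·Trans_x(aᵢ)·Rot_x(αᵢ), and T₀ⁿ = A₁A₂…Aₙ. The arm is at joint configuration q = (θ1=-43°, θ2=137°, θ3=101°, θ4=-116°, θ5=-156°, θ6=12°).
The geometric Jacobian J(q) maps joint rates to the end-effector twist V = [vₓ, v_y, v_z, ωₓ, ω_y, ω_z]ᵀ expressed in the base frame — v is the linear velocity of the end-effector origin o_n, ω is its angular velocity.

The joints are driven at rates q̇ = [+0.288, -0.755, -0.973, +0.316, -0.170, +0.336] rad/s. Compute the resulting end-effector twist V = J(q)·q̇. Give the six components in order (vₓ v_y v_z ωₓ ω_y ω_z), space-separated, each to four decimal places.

0.5511 0.9125 0.1422 -0.6776 0.0122 1.1325

o_n = [0.4925, -0.0372, 0.8211]
J₁: ẑ×o_n = [0.0372, 0.4925, -0.0000], ω = ẑ
J2: z=[0.6820, 0.7314, 0.0000] o=[0.1463, -0.1364, 0.4500] → [0.2714, -0.2531, -0.1856, 0.6820, 0.7314, 0.0000]
J3: z=[0.4988, -0.4651, -0.7314] o=[0.0796, 0.3497, 0.0954] → [-0.6205, -0.6640, -0.0009, 0.4988, -0.4651, -0.7314]
J4: z=[0.3949, -0.6292, 0.6695] o=[0.4239, 0.4715, 0.0067] → [-0.1719, -0.2757, -0.1577, 0.3949, -0.6292, 0.6695]
J5: z=[0.3949, -0.6292, 0.6695] o=[0.7367, -0.4186, -0.1480] → [-0.8651, -0.5462, -0.0030, 0.3949, -0.6292, 0.6695]
J6: z=[0.7885, 0.6061, 0.1045] o=[0.4959, -0.2256, 0.5489] → [0.1453, -0.2150, 0.1506, 0.7885, 0.6061, 0.1045]
V = J·q̇ = [0.5511, 0.9125, 0.1422, -0.6776, 0.0122, 1.1325]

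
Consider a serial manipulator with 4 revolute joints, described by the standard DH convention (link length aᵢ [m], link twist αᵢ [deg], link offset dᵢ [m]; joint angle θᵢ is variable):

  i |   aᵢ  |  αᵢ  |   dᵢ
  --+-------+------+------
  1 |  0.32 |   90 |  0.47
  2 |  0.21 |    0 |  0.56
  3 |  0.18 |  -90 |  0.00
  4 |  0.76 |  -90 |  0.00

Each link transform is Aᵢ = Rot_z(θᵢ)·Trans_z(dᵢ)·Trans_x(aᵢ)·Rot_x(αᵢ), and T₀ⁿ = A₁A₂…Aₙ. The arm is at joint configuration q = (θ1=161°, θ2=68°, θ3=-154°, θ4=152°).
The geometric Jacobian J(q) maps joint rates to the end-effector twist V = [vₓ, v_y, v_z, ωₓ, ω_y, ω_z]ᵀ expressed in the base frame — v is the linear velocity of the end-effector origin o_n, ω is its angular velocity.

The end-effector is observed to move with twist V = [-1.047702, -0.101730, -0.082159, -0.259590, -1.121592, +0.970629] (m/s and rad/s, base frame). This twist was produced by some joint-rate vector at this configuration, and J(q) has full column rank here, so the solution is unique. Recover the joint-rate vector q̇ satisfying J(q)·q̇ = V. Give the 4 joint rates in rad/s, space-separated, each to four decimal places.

o_n = [-0.2784, 0.3108, 1.1546]
J₁: ẑ×o_n = [-0.3108, -0.2784, 0.0000], ω = ẑ
J2: z=[0.3256, 0.9455, 0.0000] o=[-0.3026, 0.1042, 0.4700] → [0.6473, -0.2229, 0.0444, 0.3256, 0.9455, 0.0000]
J3: z=[0.3256, 0.9455, 0.0000] o=[-0.1946, 0.6593, 0.6647] → [0.4632, -0.1595, -0.0343, 0.3256, 0.9455, 0.0000]
J4: z=[-0.9432, 0.3248, 0.0698] o=[-0.2065, 0.6634, 0.4851] → [0.2420, 0.6264, 0.3559, -0.9432, 0.3248, 0.0698]
q̇ = J⁺·V = [0.9790, -1.0000, -0.1450, -0.1200]

0.9790 -1.0000 -0.1450 -0.1200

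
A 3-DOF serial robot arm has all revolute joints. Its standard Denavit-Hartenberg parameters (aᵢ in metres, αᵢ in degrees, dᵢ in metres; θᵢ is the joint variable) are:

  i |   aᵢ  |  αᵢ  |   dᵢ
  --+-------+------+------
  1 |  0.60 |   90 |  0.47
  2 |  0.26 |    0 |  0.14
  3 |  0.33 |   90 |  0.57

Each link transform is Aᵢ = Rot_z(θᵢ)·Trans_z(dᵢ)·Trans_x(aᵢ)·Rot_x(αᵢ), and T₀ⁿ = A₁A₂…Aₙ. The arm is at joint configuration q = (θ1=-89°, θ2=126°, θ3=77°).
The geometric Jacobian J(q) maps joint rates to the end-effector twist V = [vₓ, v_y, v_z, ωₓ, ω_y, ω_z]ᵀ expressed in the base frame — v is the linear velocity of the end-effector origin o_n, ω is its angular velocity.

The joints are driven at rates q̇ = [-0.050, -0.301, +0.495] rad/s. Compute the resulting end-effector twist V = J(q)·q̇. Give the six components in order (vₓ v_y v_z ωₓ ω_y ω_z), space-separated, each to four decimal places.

-0.0062 -0.0529 -0.0129 -0.1940 -0.0034 -0.0500

o_n = [-0.7074, -0.1558, 0.5514]
J₁: ẑ×o_n = [0.1558, -0.7074, 0.0000], ω = ẑ
J2: z=[-0.9998, -0.0175, 0.0000] o=[0.0105, -0.5999, 0.4700] → [-0.0014, 0.0814, -0.4566, -0.9998, -0.0175, 0.0000]
J3: z=[-0.9998, -0.0175, 0.0000] o=[-0.1322, -0.4496, 0.6803] → [0.0023, -0.1289, -0.3038, -0.9998, -0.0175, 0.0000]
V = J·q̇ = [-0.0062, -0.0529, -0.0129, -0.1940, -0.0034, -0.0500]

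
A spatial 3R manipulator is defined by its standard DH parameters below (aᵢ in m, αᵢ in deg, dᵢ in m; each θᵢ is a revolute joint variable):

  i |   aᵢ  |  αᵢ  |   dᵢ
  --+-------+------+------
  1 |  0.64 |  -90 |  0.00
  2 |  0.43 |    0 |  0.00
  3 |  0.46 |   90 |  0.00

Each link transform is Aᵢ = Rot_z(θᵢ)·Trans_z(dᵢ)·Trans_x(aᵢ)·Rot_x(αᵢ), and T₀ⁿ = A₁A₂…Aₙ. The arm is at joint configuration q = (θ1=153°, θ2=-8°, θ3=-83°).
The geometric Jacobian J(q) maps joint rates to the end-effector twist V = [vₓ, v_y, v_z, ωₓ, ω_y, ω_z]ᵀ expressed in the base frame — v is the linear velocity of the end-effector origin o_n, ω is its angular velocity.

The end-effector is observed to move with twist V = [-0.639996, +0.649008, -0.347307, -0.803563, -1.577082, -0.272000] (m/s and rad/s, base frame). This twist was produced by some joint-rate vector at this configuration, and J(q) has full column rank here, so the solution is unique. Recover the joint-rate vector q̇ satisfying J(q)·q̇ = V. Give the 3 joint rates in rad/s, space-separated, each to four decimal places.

-0.2720 0.8490 0.9210

o_n = [-0.9425, 0.4802, 0.5198]
J₁: ẑ×o_n = [-0.4802, -0.9425, 0.0000], ω = ẑ
J2: z=[-0.4540, -0.8910, 0.0000] o=[-0.5702, 0.2906, 0.0000] → [-0.4631, 0.2360, -0.4178, -0.4540, -0.8910, 0.0000]
J3: z=[-0.4540, -0.8910, 0.0000] o=[-0.9496, 0.4839, 0.0598] → [-0.4098, 0.2088, 0.0080, -0.4540, -0.8910, 0.0000]
q̇ = J⁺·V = [-0.2720, 0.8490, 0.9210]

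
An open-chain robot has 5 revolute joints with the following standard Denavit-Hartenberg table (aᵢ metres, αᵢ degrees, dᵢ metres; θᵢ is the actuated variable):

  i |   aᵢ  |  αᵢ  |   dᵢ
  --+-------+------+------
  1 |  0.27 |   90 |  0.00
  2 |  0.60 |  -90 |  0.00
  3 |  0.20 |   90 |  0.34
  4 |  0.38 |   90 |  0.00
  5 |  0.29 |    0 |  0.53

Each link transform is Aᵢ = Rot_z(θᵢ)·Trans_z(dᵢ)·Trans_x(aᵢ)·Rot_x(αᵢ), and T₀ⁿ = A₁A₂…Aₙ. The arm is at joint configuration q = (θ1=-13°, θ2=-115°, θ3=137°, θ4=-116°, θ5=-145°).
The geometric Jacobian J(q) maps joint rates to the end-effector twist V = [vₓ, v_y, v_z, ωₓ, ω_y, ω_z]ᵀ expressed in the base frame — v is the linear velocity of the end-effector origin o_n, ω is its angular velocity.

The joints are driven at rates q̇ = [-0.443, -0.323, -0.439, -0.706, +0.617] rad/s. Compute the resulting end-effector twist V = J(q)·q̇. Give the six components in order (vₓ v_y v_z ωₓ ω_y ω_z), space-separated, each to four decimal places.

-0.1219 -0.2871 0.0983 -0.2461 -0.5298 -0.3030

o_n = [0.2737, -0.4252, -0.8533]
J₁: ẑ×o_n = [0.4252, 0.2737, -0.0000], ω = ẑ
J2: z=[-0.2250, -0.9744, 0.0000] o=[0.2631, -0.0607, 0.0000] → [0.8314, -0.1920, 0.0923, -0.2250, -0.9744, 0.0000]
J3: z=[0.8831, -0.2039, -0.4226] o=[0.0160, -0.0037, -0.5438] → [-0.1150, 0.1644, -0.3197, 0.8831, -0.2039, -0.4226]
J4: z=[-0.1163, 0.7774, -0.6181] o=[0.4072, 0.0460, -0.5549] → [-0.5232, 0.0478, 0.1586, -0.1163, 0.7774, -0.6181]
J5: z=[-0.0215, -0.6241, -0.7810] o=[0.0298, 0.0165, -0.5210] → [-0.1375, -0.1976, 0.1617, -0.0215, -0.6241, -0.7810]
V = J·q̇ = [-0.1219, -0.2871, 0.0983, -0.2461, -0.5298, -0.3030]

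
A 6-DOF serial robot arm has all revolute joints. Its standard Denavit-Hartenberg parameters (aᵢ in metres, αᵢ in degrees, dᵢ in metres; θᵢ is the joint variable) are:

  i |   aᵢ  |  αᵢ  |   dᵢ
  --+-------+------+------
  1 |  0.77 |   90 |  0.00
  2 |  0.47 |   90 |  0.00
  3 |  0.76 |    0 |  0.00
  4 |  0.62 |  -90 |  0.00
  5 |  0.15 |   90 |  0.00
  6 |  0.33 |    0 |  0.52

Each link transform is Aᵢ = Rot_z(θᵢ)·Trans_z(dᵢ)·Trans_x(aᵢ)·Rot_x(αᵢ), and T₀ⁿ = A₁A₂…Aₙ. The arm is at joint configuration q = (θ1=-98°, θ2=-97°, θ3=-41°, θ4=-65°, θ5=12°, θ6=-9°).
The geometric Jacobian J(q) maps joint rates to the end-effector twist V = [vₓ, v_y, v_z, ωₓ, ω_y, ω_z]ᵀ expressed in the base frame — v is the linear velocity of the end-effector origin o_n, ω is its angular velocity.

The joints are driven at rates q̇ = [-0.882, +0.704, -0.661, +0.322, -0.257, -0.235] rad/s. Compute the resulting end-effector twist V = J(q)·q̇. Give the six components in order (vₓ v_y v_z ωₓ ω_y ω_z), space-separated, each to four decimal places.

-0.3829 -1.7759 0.4244 -0.8963 -0.4729 -0.7195

o_n = [1.5766, -0.5067, -0.6101]
J₁: ẑ×o_n = [0.5067, 1.5766, -0.0000], ω = ẑ
J2: z=[-0.9903, 0.1392, 0.0000] o=[-0.1072, -0.7625, 0.0000] → [-0.0849, -0.6041, -0.4877, -0.9903, 0.1392, 0.0000]
J3: z=[0.1381, 0.9829, 0.1219] o=[-0.0992, -0.7058, -0.4665] → [-0.1654, 0.2241, -1.6196, 0.1381, 0.9829, 0.1219]
J4: z=[0.1381, 0.9829, 0.1219] o=[0.4043, -0.7060, -1.0358] → [0.3942, 0.0841, -1.1247, 0.1381, 0.9829, 0.1219]
J5: z=[0.2893, 0.0776, -0.9541] o=[0.9916, -0.8095, -0.8662] → [0.3088, -0.6323, 0.0422, 0.2893, 0.0776, -0.9541]
J6: z=[0.3321, 0.9267, 0.1761] o=[1.1262, -0.8647, -0.8298] → [0.1406, 0.0063, -0.2985, 0.3321, 0.9267, 0.1761]
V = J·q̇ = [-0.3829, -1.7759, 0.4244, -0.8963, -0.4729, -0.7195]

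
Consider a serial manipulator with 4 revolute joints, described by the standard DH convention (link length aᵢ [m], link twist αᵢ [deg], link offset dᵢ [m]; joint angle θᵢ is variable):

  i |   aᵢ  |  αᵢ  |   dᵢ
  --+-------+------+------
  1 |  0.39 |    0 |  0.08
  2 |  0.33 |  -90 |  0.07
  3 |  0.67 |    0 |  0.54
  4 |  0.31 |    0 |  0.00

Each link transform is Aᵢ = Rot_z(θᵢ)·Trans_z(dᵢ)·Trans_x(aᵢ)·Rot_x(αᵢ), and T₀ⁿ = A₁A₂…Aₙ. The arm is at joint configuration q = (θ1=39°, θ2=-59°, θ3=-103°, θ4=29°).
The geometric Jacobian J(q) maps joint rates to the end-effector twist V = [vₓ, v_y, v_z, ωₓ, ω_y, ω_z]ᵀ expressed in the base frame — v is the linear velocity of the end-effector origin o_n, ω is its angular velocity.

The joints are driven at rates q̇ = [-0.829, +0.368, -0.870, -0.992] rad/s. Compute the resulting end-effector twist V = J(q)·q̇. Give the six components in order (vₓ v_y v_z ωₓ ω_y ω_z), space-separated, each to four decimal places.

-0.6595 -0.0671 0.0280 -0.6368 -1.7497 -0.4610

o_n = [0.7365, 0.6623, 1.1008]
J₁: ẑ×o_n = [-0.6623, 0.7365, 0.0000], ω = ẑ
J2: z=[0.0000, 0.0000, 1.0000] o=[0.3031, 0.2454, 0.0800] → [-0.4169, 0.4335, 0.0000, 0.0000, 0.0000, 1.0000]
J3: z=[0.3420, 0.9397, 0.0000] o=[0.6132, 0.1326, 0.1500] → [0.8935, -0.3252, 0.0653, 0.3420, 0.9397, 0.0000]
J4: z=[0.3420, 0.9397, 0.0000] o=[0.6562, 0.6916, 0.8028] → [0.2800, -0.1019, -0.0854, 0.3420, 0.9397, 0.0000]
V = J·q̇ = [-0.6595, -0.0671, 0.0280, -0.6368, -1.7497, -0.4610]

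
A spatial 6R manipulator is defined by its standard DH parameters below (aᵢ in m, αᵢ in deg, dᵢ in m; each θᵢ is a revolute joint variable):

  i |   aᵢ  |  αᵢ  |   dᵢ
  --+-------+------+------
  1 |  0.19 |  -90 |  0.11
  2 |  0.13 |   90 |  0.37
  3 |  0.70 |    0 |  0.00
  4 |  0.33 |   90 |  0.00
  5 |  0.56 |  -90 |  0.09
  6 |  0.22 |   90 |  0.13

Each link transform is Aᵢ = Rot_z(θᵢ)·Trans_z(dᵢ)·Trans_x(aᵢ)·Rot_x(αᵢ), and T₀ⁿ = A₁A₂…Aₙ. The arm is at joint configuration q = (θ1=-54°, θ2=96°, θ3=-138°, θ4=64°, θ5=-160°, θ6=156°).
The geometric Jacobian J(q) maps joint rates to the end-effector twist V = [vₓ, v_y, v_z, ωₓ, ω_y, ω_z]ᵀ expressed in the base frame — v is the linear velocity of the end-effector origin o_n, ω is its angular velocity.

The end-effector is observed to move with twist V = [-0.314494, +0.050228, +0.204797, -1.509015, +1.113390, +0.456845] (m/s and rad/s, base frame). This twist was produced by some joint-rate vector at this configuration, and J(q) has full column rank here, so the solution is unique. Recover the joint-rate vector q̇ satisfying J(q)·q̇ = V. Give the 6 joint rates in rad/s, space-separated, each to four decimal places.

-0.3120 -0.0780 -0.1280 -0.8780 0.6900 0.9070

o_n = [-0.1167, -0.0677, 0.5140]
J₁: ẑ×o_n = [0.0677, -0.1167, 0.0000], ω = ẑ
J2: z=[0.8090, 0.5878, 0.0000] o=[0.1117, -0.1537, 0.1100] → [0.2375, -0.3268, 0.2038, 0.8090, 0.5878, 0.0000]
J3: z=[0.5846, -0.8046, -0.1045] o=[0.4030, 0.0748, -0.0193] → [-0.4440, -0.2574, -0.5014, 0.5846, -0.8046, -0.1045]
J4: z=[0.5846, -0.8046, -0.1045] o=[0.0561, -0.2445, 0.4981] → [0.0057, 0.0087, -0.0356, 0.5846, -0.8046, -0.1045]
J5: z=[-0.1639, -0.2433, 0.9560] o=[-0.2062, -0.4233, 0.4076] → [-0.3659, 0.1030, -0.0365, -0.1639, -0.2433, 0.9560]
J6: z=[-0.8211, 0.5708, 0.0045] o=[0.0853, -0.0060, 0.6579] → [-0.0819, -0.1191, 0.1659, -0.8211, 0.5708, 0.0045]
q̇ = J⁺·V = [-0.3120, -0.0780, -0.1280, -0.8780, 0.6900, 0.9070]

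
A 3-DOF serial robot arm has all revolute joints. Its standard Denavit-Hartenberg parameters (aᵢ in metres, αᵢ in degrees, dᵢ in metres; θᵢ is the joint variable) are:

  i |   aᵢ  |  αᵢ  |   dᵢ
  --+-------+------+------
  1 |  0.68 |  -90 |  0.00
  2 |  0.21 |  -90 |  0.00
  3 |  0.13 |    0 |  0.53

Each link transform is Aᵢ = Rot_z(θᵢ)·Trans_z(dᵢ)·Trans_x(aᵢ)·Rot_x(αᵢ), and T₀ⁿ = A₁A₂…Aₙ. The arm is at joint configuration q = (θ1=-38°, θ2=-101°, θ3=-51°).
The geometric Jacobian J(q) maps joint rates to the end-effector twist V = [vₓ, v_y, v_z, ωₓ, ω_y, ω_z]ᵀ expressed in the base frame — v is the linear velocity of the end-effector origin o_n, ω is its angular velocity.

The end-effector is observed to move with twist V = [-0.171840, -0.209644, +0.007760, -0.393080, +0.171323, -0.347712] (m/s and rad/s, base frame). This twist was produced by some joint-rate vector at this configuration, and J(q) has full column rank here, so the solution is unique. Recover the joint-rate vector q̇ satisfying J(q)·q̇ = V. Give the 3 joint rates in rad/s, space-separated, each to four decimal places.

-0.2670 -0.1070 -0.4230

o_n = [0.9641, -0.6251, 0.3876]
J₁: ẑ×o_n = [0.6251, 0.9641, -0.0000], ω = ẑ
J2: z=[0.6157, 0.7880, 0.0000] o=[0.5358, -0.4186, 0.0000] → [0.3054, -0.2386, -0.4646, 0.6157, 0.7880, 0.0000]
J3: z=[0.7735, -0.6044, 0.1908] o=[0.5043, -0.3940, 0.2061] → [-0.0656, -0.0526, 0.0992, 0.7735, -0.6044, 0.1908]
q̇ = J⁺·V = [-0.2670, -0.1070, -0.4230]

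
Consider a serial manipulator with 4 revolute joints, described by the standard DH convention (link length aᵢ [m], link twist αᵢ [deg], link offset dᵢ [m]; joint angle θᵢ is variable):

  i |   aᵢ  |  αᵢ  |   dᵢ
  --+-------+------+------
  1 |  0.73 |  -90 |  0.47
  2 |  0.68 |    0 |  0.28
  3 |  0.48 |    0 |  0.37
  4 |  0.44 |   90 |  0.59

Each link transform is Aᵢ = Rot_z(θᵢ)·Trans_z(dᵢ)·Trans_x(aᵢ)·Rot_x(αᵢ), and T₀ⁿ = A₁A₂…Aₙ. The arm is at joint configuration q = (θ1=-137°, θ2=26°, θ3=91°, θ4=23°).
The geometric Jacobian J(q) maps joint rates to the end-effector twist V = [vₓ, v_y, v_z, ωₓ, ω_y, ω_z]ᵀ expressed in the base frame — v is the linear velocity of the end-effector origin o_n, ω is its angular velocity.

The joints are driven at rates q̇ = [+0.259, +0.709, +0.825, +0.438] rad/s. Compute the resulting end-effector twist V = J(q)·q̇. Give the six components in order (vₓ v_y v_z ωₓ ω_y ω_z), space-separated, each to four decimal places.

o_n = [0.2707, -1.4431, -0.5386]
J₁: ẑ×o_n = [1.4431, 0.2707, -0.0000], ω = ẑ
J2: z=[0.6820, -0.7314, 0.0000] o=[-0.5339, -0.4979, 0.4700] → [0.7376, 0.6879, -0.0562, 0.6820, -0.7314, 0.0000]
J3: z=[0.6820, -0.7314, 0.0000] o=[-0.7899, -1.1195, 0.1719] → [0.5196, 0.4846, 0.5550, 0.6820, -0.7314, 0.0000]
J4: z=[0.6820, -0.7314, 0.0000] o=[-0.3782, -1.2414, -0.2558] → [0.2068, 0.1929, 0.3371, 0.6820, -0.7314, 0.0000]
V = J·q̇ = [1.4160, 1.0421, 0.5656, 1.3449, -1.4422, 0.2590]

1.4160 1.0421 0.5656 1.3449 -1.4422 0.2590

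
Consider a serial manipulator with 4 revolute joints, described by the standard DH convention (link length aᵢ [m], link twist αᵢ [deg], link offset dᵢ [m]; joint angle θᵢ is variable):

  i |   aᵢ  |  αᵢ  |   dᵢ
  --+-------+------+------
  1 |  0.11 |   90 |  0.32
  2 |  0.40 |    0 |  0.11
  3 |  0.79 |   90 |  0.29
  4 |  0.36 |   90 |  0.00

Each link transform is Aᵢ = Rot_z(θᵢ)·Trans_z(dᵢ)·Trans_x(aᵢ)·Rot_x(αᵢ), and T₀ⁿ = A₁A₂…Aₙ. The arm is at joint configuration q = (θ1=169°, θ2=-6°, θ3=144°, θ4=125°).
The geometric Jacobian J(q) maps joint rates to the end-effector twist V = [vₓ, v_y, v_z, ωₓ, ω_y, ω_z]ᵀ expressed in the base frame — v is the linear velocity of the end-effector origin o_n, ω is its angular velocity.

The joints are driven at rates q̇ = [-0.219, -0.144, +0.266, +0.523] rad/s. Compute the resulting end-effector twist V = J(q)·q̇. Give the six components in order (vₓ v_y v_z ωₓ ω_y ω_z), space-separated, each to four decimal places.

o_n = [0.0598, 0.6963, 0.6686]
J₁: ẑ×o_n = [-0.6963, 0.0598, 0.0000], ω = ẑ
J2: z=[0.1908, 0.9816, 0.0000] o=[-0.1080, 0.0210, 0.3200] → [0.3422, -0.0665, -0.0358, 0.1908, 0.9816, 0.0000]
J3: z=[0.1908, 0.9816, 0.0000] o=[-0.4775, 0.2049, 0.2782] → [0.3833, -0.0745, -0.4336, 0.1908, 0.9816, 0.0000]
J4: z=[-0.6568, 0.1277, 0.7431] o=[0.1541, 0.3775, 0.8068] → [-0.2545, -0.1609, -0.1973, -0.6568, 0.1277, 0.7431]
V = J·q̇ = [0.0720, -0.1075, -0.2134, -0.3202, 0.1865, 0.1697]

0.0720 -0.1075 -0.2134 -0.3202 0.1865 0.1697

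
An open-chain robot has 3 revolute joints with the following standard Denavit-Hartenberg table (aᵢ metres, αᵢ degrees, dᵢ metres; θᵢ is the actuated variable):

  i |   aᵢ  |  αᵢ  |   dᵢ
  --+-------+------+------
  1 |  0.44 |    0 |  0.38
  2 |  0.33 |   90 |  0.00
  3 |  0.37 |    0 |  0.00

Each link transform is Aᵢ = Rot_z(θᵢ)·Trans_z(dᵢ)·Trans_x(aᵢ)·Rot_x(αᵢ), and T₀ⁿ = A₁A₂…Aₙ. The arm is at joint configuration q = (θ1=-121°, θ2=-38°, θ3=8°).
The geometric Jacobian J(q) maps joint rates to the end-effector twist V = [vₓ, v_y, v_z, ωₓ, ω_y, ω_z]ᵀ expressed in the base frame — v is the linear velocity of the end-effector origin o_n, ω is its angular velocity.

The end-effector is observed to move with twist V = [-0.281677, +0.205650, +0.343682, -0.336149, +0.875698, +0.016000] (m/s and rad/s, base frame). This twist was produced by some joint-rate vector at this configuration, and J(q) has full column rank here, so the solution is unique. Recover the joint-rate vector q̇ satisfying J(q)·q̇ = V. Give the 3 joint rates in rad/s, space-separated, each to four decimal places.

-0.8770 0.8930 0.9380

o_n = [-0.8768, -0.6267, 0.4315]
J₁: ẑ×o_n = [0.6267, -0.8768, 0.0000], ω = ẑ
J2: z=[0.0000, 0.0000, 1.0000] o=[-0.2266, -0.3772, 0.3800] → [0.2496, -0.6501, 0.0000, 0.0000, 0.0000, 1.0000]
J3: z=[-0.3584, 0.9336, 0.0000] o=[-0.5347, -0.4954, 0.3800] → [0.0481, 0.0185, 0.3664, -0.3584, 0.9336, 0.0000]
q̇ = J⁺·V = [-0.8770, 0.8930, 0.9380]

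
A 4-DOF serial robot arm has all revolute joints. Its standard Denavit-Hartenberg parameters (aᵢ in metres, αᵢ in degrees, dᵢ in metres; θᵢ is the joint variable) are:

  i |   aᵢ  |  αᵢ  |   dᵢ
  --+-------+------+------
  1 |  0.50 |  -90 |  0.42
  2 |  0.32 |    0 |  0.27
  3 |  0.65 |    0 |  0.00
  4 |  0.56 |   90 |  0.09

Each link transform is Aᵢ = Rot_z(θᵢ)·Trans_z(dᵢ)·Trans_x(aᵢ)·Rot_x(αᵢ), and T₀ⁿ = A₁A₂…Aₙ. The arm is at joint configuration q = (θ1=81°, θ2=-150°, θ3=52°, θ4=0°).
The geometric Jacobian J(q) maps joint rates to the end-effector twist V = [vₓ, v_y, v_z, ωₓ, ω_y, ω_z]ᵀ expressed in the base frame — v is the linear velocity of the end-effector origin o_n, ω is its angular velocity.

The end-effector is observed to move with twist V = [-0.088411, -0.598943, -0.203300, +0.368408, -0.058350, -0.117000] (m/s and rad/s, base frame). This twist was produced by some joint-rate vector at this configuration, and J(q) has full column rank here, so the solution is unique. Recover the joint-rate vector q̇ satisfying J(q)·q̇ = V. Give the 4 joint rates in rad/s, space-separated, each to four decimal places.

o_n = [-0.3470, 0.1101, 1.7782]
J₁: ẑ×o_n = [-0.1101, -0.3470, 0.0000], ω = ẑ
J2: z=[-0.9877, 0.1564, 0.0000] o=[0.0782, 0.4938, 0.4200] → [0.2125, 1.3415, 0.4455, -0.9877, 0.1564, 0.0000]
J3: z=[-0.9877, 0.1564, 0.0000] o=[-0.2318, 0.2624, 0.5800] → [0.1874, 1.1835, 0.1684, -0.9877, 0.1564, 0.0000]
J4: z=[-0.9877, 0.1564, 0.0000] o=[-0.2460, 0.1730, 1.2237] → [0.0868, 0.5477, 0.0779, -0.9877, 0.1564, 0.0000]
q̇ = J⁺·V = [-0.1170, -0.4410, -0.1340, 0.2020]

-0.1170 -0.4410 -0.1340 0.2020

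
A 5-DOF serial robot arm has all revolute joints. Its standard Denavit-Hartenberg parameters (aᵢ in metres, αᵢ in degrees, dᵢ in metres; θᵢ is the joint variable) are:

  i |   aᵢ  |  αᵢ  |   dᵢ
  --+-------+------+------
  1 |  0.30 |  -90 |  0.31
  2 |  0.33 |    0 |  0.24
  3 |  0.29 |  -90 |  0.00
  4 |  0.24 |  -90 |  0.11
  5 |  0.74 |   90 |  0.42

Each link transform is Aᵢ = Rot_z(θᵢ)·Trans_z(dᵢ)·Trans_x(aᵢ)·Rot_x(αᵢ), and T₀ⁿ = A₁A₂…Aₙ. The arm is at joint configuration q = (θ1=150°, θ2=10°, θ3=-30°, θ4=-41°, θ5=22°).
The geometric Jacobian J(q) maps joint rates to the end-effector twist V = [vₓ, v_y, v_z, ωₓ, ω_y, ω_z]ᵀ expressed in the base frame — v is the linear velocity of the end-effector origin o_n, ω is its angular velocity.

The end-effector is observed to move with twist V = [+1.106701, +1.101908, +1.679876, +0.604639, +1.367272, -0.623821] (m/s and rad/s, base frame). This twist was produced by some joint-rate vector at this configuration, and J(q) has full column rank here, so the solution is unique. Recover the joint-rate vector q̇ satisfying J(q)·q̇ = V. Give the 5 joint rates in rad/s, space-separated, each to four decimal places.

-0.9630 -0.4270 -0.7530 -0.2640 0.4060

o_n = [-1.7861, 0.4185, 0.8423]
J₁: ẑ×o_n = [-0.4185, -1.7861, 0.0000], ω = ẑ
J2: z=[-0.5000, -0.8660, 0.0000] o=[-0.2598, 0.1500, 0.3100] → [-0.4610, 0.2662, -1.4560, -0.5000, -0.8660, 0.0000]
J3: z=[-0.5000, -0.8660, 0.0000] o=[-0.6613, 0.1046, 0.2527] → [-0.5106, 0.2948, -1.1310, -0.5000, -0.8660, 0.0000]
J4: z=[-0.2962, 0.1710, -0.9397] o=[-0.8973, 0.2409, 0.3519] → [0.2507, 0.9805, 0.0994, -0.2962, 0.1710, -0.9397]
J5: z=[-0.1565, 0.9618, 0.2244] o=[-1.1560, 0.2085, 0.3105] → [0.4644, -0.0581, 0.5732, -0.1565, 0.9618, 0.2244]
q̇ = J⁺·V = [-0.9630, -0.4270, -0.7530, -0.2640, 0.4060]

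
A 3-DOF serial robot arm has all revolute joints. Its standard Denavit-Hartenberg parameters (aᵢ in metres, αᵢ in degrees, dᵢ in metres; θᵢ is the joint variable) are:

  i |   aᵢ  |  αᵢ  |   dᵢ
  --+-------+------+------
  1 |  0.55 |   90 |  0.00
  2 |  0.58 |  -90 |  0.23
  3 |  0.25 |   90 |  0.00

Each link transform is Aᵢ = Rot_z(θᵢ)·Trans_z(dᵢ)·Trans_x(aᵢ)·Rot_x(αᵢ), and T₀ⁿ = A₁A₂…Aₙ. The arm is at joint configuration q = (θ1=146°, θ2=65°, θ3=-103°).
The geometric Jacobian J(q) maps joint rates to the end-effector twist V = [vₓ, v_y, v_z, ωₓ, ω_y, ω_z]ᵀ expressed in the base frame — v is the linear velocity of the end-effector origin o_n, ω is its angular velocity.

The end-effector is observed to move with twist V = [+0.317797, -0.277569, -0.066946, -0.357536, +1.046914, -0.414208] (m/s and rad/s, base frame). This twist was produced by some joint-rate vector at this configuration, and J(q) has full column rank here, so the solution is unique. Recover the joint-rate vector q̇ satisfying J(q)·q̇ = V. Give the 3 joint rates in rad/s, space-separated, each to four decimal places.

-0.0030 0.6680 -0.9730

o_n = [-0.3746, 0.8240, 0.4747]
J₁: ẑ×o_n = [-0.8240, -0.3746, 0.0000], ω = ẑ
J2: z=[0.5592, 0.8290, 0.0000] o=[-0.4560, 0.3076, 0.0000] → [0.3935, -0.2654, 0.2214, 0.5592, 0.8290, 0.0000]
J3: z=[0.7514, -0.5068, 0.4226] o=[-0.5306, 0.6353, 0.5257] → [-0.0539, 0.1042, 0.2208, 0.7514, -0.5068, 0.4226]
q̇ = J⁺·V = [-0.0030, 0.6680, -0.9730]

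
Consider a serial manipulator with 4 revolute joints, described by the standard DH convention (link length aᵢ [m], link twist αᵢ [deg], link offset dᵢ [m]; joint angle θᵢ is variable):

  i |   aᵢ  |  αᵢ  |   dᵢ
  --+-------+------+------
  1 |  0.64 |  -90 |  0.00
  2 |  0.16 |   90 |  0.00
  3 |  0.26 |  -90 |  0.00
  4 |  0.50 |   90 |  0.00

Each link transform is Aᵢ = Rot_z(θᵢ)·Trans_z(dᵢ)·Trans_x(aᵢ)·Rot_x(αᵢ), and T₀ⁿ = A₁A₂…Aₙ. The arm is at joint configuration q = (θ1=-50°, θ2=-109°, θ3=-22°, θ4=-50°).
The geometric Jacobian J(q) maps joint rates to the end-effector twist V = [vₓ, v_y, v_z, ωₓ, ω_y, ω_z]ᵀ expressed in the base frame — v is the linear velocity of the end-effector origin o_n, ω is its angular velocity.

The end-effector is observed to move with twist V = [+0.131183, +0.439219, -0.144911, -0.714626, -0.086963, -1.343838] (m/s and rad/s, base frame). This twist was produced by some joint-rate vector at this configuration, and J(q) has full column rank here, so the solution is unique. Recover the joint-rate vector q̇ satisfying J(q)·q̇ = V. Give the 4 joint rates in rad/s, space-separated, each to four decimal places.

-0.8350 0.2710 0.5370 -0.9430

o_n = [-0.1345, -0.1785, 0.5363]
J₁: ẑ×o_n = [0.1785, -0.1345, 0.0000], ω = ẑ
J2: z=[0.7660, 0.6428, 0.0000] o=[0.4114, -0.4903, 0.0000] → [0.3447, -0.4108, 0.5897, 0.7660, 0.6428, 0.0000]
J3: z=[-0.6078, 0.7243, -0.3256] o=[0.3779, -0.4504, 0.1513] → [0.3674, 0.4008, 0.2059, -0.6078, 0.7243, -0.3256]
J4: z=[0.6319, 0.6894, 0.3542] o=[0.2528, -0.4528, 0.3792] → [0.0111, -0.2364, 0.4404, 0.6319, 0.6894, 0.3542]
q̇ = J⁺·V = [-0.8350, 0.2710, 0.5370, -0.9430]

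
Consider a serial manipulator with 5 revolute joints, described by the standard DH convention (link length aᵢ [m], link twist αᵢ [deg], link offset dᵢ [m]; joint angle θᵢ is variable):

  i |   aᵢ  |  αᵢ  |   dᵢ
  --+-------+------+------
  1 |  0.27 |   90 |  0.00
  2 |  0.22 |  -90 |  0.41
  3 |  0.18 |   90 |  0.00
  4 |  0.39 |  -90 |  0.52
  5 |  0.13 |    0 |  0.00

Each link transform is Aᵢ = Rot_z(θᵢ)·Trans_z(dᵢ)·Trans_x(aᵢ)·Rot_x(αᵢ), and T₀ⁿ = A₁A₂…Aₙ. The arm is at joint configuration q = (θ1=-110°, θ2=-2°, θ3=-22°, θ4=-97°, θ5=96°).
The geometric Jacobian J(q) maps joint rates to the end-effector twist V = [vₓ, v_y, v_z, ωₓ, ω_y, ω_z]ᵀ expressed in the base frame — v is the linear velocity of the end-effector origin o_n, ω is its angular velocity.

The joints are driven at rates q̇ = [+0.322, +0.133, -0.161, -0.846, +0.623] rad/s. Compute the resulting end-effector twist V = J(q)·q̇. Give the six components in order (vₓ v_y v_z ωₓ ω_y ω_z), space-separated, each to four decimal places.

o_n = [-0.9285, -0.1461, -0.3803]
J₁: ẑ×o_n = [0.1461, -0.9285, 0.0000], ω = ẑ
J2: z=[-0.9397, 0.3420, 0.0000] o=[-0.0923, -0.2537, 0.0000] → [-0.1301, -0.3574, 0.1848, -0.9397, 0.3420, 0.0000]
J3: z=[-0.0119, -0.0328, 0.9994] o=[-0.5528, -0.3201, -0.0077] → [-0.1617, -0.3799, -0.0144, -0.0119, -0.0328, 0.9994]
J4: z=[-0.7432, 0.6689, 0.0131] o=[-0.6732, -0.4538, -0.0135] → [-0.2494, -0.2759, -0.0579, -0.7432, 0.6689, 0.0131]
J5: z=[-0.6625, -0.7331, -0.1539] o=[-1.0233, -0.0579, -0.3920] → [-0.0222, -0.0068, 0.1279, -0.6625, -0.7331, -0.1539]
V = J·q̇ = [0.2529, -0.0561, 0.1556, 0.0930, -0.9718, 0.0542]

0.2529 -0.0561 0.1556 0.0930 -0.9718 0.0542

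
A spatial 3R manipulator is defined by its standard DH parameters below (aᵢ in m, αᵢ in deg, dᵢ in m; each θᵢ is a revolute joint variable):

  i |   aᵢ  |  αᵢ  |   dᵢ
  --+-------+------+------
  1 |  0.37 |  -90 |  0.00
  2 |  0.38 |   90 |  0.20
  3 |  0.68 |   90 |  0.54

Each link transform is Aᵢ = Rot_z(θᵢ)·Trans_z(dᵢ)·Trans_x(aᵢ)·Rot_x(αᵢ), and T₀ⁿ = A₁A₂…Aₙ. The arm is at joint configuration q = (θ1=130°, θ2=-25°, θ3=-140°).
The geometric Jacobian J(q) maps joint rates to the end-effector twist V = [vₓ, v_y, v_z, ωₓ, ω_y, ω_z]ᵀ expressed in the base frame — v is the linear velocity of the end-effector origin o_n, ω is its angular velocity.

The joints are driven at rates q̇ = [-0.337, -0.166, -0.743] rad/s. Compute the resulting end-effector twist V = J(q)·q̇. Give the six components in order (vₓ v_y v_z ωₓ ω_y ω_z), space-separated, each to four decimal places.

o_n = [0.1726, 0.1632, 0.4299]
J₁: ẑ×o_n = [-0.1632, 0.1726, 0.0000], ω = ẑ
J2: z=[-0.7660, -0.6428, 0.0000] o=[-0.2378, 0.2834, 0.0000] → [-0.2763, 0.3293, 0.3559, -0.7660, -0.6428, 0.0000]
J3: z=[0.2717, -0.3237, 0.9063] o=[-0.6124, 0.4187, 0.1606] → [0.1444, 0.6383, 0.1847, 0.2717, -0.3237, 0.9063]
V = J·q̇ = [-0.0064, -0.5871, -0.1963, -0.0747, 0.3472, -1.0104]

-0.0064 -0.5871 -0.1963 -0.0747 0.3472 -1.0104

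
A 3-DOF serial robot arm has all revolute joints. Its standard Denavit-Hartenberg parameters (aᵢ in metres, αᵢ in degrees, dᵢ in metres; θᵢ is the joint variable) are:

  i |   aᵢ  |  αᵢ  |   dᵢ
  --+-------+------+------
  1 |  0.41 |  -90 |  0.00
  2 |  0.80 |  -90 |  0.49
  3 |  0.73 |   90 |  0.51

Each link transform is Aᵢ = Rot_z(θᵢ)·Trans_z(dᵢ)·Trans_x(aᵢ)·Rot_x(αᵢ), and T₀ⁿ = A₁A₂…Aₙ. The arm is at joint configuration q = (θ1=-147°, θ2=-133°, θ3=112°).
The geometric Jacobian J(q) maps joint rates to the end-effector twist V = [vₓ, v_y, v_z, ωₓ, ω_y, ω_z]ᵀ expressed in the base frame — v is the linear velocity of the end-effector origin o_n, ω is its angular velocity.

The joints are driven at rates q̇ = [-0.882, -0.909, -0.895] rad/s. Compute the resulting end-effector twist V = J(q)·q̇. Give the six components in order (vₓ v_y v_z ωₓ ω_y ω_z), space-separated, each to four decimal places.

o_n = [-0.4573, -0.0742, 0.7329]
J₁: ẑ×o_n = [0.0742, -0.4573, 0.0000], ω = ẑ
J2: z=[0.5446, -0.8387, 0.0000] o=[-0.3439, -0.2233, 0.0000] → [-0.6147, -0.3992, -0.0139, 0.5446, -0.8387, 0.0000]
J3: z=[-0.6134, -0.3983, 0.6820] o=[0.3806, -0.3371, 0.5851] → [-0.2382, -0.4808, -0.4950, -0.6134, -0.3983, 0.6820]
V = J·q̇ = [0.7065, 1.1964, 0.4557, 0.0539, 1.1189, -1.4924]

0.7065 1.1964 0.4557 0.0539 1.1189 -1.4924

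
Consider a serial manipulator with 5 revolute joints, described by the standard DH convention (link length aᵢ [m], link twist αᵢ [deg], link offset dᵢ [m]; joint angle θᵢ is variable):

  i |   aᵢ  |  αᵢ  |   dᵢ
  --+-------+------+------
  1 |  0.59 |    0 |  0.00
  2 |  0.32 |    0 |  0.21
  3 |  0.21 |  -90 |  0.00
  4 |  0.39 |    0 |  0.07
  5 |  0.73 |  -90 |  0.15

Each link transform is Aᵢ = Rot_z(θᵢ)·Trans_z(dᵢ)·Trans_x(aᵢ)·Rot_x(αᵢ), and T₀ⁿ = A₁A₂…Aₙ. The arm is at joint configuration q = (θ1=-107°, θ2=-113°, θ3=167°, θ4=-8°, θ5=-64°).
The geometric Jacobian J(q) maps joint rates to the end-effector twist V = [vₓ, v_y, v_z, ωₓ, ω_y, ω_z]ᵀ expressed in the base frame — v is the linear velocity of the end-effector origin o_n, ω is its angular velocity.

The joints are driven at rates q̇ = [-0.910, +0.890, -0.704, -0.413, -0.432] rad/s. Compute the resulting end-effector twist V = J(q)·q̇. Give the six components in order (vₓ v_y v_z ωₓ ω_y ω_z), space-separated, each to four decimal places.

o_n = [0.2526, -0.8824, 0.9585]
J₁: ẑ×o_n = [0.8824, 0.2526, -0.0000], ω = ẑ
J2: z=[0.0000, 0.0000, 1.0000] o=[-0.1725, -0.5642, 0.0000] → [0.3182, 0.4251, -0.0000, 0.0000, 0.0000, 1.0000]
J3: z=[0.0000, 0.0000, 1.0000] o=[-0.4176, -0.3585, 0.2100] → [0.5239, 0.6703, -0.0000, 0.0000, 0.0000, 1.0000]
J4: z=[0.7986, 0.6018, 0.0000] o=[-0.2913, -0.5262, 0.2100] → [0.4505, -0.5978, -0.6118, 0.7986, 0.6018, 0.0000]
J5: z=[0.7986, 0.6018, 0.0000] o=[-0.0029, -0.7926, 0.2643] → [0.4178, -0.5545, -0.2256, 0.7986, 0.6018, 0.0000]
V = J·q̇ = [-1.2552, 0.1630, 0.3501, -0.6748, -0.5085, -0.7240]

-1.2552 0.1630 0.3501 -0.6748 -0.5085 -0.7240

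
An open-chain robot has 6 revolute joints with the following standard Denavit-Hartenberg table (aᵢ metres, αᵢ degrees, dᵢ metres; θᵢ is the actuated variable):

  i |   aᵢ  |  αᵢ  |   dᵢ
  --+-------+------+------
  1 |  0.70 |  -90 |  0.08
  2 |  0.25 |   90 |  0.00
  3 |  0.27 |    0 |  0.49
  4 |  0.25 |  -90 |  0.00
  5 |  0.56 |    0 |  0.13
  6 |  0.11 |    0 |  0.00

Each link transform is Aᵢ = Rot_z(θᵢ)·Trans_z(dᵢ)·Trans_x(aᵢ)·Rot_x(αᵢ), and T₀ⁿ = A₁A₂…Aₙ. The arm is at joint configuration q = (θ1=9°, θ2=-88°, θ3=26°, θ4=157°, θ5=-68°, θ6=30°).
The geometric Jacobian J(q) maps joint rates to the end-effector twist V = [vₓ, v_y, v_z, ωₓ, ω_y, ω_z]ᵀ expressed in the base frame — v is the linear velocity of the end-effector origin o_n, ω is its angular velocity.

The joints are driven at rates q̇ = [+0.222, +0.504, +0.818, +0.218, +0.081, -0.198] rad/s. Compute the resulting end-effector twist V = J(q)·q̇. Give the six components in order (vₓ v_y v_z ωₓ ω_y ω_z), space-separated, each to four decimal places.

0.0821 -0.4380 0.5762 -1.1200 0.4512 0.2520

o_n = [-0.3670, -0.0987, 0.0714]
J₁: ẑ×o_n = [0.0987, -0.3670, 0.0000], ω = ẑ
J2: z=[-0.1564, 0.9877, 0.0000] o=[0.6914, 0.1095, 0.0800] → [-0.0085, -0.0013, 1.0779, -0.1564, 0.9877, 0.0000]
J3: z=[-0.9871, -0.1563, 0.0349] o=[0.7000, 0.1109, 0.3298] → [0.0477, -0.2924, 0.0400, -0.9871, -0.1563, 0.0349]
J4: z=[-0.9871, -0.1563, 0.0349] o=[0.2062, 0.1525, 0.5895] → [0.0898, -0.5314, 0.1583, -0.9871, -0.1563, 0.0349]
J5: z=[0.1580, -0.9860, 0.0523] o=[0.1996, 0.1382, 0.3400] → [0.2772, 0.0128, -0.5961, 0.1580, -0.9860, 0.0523]
J6: z=[0.1580, -0.9860, 0.0523] o=[-0.2979, -0.0831, 0.1555] → [0.0838, 0.0097, -0.0706, 0.1580, -0.9860, 0.0523]
V = J·q̇ = [0.0821, -0.4380, 0.5762, -1.1200, 0.4512, 0.2520]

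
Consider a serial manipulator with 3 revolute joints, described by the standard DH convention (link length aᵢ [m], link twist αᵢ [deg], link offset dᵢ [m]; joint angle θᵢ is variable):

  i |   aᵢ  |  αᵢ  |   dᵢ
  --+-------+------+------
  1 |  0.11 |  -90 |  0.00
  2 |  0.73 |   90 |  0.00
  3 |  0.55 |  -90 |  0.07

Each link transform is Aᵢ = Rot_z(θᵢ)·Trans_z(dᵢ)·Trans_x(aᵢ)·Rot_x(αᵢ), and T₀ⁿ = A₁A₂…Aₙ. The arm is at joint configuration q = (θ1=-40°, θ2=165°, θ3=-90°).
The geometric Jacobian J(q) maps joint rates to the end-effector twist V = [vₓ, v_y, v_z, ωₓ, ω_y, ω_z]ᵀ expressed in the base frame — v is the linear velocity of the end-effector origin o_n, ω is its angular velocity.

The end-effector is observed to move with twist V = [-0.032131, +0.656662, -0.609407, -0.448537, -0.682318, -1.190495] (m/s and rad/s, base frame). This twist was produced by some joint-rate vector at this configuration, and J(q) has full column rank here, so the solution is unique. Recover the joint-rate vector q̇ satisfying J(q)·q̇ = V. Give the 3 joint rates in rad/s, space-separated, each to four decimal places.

o_n = [-0.7955, -0.0504, -0.2566]
J₁: ẑ×o_n = [0.0504, -0.7955, 0.0000], ω = ẑ
J2: z=[0.6428, 0.7660, 0.0000] o=[0.0843, -0.0707, 0.0000] → [-0.1965, 0.1649, 0.6870, 0.6428, 0.7660, 0.0000]
J3: z=[0.1983, -0.1664, -0.9659] o=[-0.4559, 0.3825, -0.1889] → [-0.4070, 0.3415, -0.1424, 0.1983, -0.1664, -0.9659]
q̇ = J⁺·V = [-0.8360, -0.8110, 0.3670]

-0.8360 -0.8110 0.3670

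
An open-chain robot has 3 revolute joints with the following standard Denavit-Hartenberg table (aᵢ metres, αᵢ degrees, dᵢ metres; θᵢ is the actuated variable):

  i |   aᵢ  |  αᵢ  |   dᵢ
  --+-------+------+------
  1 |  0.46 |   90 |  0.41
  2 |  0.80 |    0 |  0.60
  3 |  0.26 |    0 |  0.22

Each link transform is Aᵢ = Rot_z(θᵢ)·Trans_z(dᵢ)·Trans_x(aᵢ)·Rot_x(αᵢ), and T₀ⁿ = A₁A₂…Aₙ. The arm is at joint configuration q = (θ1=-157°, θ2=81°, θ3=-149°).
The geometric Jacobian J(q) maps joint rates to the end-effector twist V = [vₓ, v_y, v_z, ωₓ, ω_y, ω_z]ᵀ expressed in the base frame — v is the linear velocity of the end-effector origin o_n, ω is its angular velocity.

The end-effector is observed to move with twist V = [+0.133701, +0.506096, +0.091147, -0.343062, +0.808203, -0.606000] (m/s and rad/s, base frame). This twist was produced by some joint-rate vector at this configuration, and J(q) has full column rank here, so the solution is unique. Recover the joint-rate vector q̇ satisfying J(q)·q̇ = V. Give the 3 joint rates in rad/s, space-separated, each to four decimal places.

o_n = [-0.9487, 0.4881, 0.9591]
J₁: ẑ×o_n = [-0.4881, -0.9487, 0.0000], ω = ẑ
J2: z=[-0.3907, 0.9205, 0.0000] o=[-0.4234, -0.1797, 0.4100] → [0.5054, 0.2145, 0.2225, -0.3907, 0.9205, 0.0000]
J3: z=[-0.3907, 0.9205, 0.0000] o=[-0.7731, 0.3237, 1.2002] → [-0.2219, -0.0942, 0.0974, -0.3907, 0.9205, 0.0000]
q̇ = J⁺·V = [-0.6060, 0.0450, 0.8330]

-0.6060 0.0450 0.8330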